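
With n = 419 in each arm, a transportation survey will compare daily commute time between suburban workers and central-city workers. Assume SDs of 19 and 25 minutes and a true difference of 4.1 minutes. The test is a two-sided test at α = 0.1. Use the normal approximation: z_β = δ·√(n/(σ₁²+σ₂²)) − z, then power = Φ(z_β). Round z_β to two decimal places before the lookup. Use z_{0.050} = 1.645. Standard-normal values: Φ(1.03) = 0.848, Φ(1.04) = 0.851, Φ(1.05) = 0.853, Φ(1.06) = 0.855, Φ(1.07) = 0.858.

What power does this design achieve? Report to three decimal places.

Power ≈ 0.848

z_β = δ·√(n/(σ₁²+σ₂²)) − z_{α/2}
    = 4.1 · √(419/986) − 1.645
    = 4.1 · 0.65188 − 1.645
    = 2.6727 − 1.645 = 1.0277 → 1.03
Power = Φ(1.03) = 0.848.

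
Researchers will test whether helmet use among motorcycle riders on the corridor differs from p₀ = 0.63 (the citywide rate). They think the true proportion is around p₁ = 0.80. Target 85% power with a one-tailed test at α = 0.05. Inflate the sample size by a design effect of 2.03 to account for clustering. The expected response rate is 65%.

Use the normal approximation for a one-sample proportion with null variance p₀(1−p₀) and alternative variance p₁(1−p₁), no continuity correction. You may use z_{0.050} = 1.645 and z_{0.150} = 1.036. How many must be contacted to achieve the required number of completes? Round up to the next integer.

n = 158

n = [z_α·√(p₀q₀) + z_β·√(p₁q₁)]² / (p₁ − p₀)²
  = [1.645·√(0.63·0.37) + 1.036·√(0.80·0.20)]² / (0.17)²
  = [1.645·0.4828 + 1.036·0.4000]² / 0.0289
  = [1.2086]² / 0.0289
  = 50.54
Design effect: 2.03 × 50.54 = 102.61.
Adjust for 65% response: 102.61 / 0.65 = 157.86.
Round up → n = 158.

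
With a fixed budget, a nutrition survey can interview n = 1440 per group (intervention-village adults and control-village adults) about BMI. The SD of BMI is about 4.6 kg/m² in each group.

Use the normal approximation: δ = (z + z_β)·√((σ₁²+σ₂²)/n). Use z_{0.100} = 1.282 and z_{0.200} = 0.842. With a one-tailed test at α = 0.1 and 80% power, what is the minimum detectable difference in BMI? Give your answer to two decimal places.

δ = (z_α + z_β) · √((σ₁²+σ₂²)/n)
  = (1.282 + 0.842) · √(42.32/1440)
  = 2.124 · √0.02939
  = 2.124 · 0.1714
  = 0.3641

Minimum detectable difference ≈ 0.36 kg/m²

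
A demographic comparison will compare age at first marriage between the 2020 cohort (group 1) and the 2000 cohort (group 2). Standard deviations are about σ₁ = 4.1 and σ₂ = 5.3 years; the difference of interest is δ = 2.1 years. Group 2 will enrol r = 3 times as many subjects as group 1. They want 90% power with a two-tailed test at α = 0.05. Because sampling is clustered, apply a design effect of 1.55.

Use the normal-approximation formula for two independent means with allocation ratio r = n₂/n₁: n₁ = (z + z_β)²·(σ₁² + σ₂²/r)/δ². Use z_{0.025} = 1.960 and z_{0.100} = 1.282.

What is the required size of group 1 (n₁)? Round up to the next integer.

n₁ = (z_{α/2} + z_β)² · (σ₁² + σ₂²/r) / δ²
   = (1.960 + 1.282)² · (4.1² + 5.3²/3) / 2.1²
   = 10.5106 · (16.81 + 9.3633) / 4.41
   = 10.5106 · 26.1733 / 4.41
   = 62.38
Design effect: 1.55 × 62.38 = 96.69.
Round up → n₁ = 97; n₂ = r·n₁ = 3 × 97 = 291.

n₁ = 97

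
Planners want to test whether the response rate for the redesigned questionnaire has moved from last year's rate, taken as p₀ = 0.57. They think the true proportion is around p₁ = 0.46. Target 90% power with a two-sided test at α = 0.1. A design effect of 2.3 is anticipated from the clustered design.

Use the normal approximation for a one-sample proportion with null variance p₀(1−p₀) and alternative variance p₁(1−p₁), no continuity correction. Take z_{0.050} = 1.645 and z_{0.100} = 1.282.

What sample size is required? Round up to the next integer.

n = [z_{α/2}·√(p₀q₀) + z_β·√(p₁q₁)]² / (p₁ − p₀)²
  = [1.645·√(0.57·0.43) + 1.282·√(0.46·0.54)]² / (-0.11)²
  = [1.645·0.4951 + 1.282·0.4984]² / 0.0121
  = [1.4533]² / 0.0121
  = 174.56
Design effect: 2.3 × 174.56 = 401.49.
Round up → n = 402.

n = 402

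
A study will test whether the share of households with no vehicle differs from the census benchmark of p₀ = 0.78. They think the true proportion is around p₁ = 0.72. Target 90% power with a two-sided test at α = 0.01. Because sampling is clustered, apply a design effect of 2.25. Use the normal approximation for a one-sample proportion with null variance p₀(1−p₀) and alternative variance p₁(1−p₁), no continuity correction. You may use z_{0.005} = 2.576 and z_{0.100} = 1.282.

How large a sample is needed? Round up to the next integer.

n = 1687

n = [z_{α/2}·√(p₀q₀) + z_β·√(p₁q₁)]² / (p₁ − p₀)²
  = [2.576·√(0.78·0.22) + 1.282·√(0.72·0.28)]² / (-0.06)²
  = [2.576·0.4142 + 1.282·0.4490]² / 0.0036
  = [1.6427]² / 0.0036
  = 749.59
Design effect: 2.25 × 749.59 = 1686.57.
Round up → n = 1687.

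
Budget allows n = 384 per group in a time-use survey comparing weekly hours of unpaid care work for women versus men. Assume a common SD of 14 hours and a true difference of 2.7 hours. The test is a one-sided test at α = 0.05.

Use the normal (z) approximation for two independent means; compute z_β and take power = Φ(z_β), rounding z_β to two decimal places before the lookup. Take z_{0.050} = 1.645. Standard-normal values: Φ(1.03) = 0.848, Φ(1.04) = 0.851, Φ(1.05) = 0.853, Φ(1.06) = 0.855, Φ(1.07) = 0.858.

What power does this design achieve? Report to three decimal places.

Power ≈ 0.848

z_β = δ·√(n/(σ₁²+σ₂²)) − z_α
    = 2.7 · √(384/392) − 1.645
    = 2.7 · 0.98974 − 1.645
    = 2.6723 − 1.645 = 1.0273 → 1.03
Power = Φ(1.03) = 0.848.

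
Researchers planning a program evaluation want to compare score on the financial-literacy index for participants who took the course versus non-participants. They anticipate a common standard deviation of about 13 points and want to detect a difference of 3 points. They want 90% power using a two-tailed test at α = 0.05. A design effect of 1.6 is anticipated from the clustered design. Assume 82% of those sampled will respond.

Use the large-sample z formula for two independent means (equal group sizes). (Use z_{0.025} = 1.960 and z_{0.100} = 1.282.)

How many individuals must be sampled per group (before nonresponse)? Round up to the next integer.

n = (z_{α/2} + z_β)² · (σ₁² + σ₂²) / δ²
  = (1.960 + 1.282)² · (2·13² = 338) / 3²
  = 10.5106 · 338 / 9
  = 394.73
Design effect: 1.6 × 394.73 = 631.57.
Adjust for 82% response: 631.57 / 0.82 = 770.21.
Round up → n = 771 per group.

n = 771 per group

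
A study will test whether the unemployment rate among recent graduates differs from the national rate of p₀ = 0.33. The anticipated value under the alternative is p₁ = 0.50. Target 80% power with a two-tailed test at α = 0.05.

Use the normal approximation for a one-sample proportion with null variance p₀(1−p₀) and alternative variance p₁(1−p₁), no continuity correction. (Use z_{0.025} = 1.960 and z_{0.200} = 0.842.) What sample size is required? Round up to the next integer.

n = [z_{α/2}·√(p₀q₀) + z_β·√(p₁q₁)]² / (p₁ − p₀)²
  = [1.960·√(0.33·0.67) + 0.842·√(0.50·0.50)]² / (0.17)²
  = [1.960·0.4702 + 0.842·0.5000]² / 0.0289
  = [1.3426]² / 0.0289
  = 62.37
Round up → n = 63.

n = 63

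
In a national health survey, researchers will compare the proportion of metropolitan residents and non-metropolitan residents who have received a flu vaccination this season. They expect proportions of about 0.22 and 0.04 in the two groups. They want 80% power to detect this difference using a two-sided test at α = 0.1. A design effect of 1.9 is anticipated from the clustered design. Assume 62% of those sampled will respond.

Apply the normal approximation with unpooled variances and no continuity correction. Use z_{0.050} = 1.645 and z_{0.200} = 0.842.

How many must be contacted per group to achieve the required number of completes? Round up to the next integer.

n = (z_{α/2} + z_β)² · [p₁(1−p₁) + p₂(1−p₂)] / (p₁ − p₂)²
  = (1.645 + 0.842)² · (0.22·0.78 + 0.04·0.96) / (0.18)²
  = (2.487)² · (0.1716 + 0.0384) / 0.0324
  = 6.1852 · 0.2100 / 0.0324
  = 40.09
Design effect: 1.9 × 40.09 = 76.17.
Adjust for 62% response: 76.17 / 0.62 = 122.85.
Round up → n = 123 per group.

n = 123 per group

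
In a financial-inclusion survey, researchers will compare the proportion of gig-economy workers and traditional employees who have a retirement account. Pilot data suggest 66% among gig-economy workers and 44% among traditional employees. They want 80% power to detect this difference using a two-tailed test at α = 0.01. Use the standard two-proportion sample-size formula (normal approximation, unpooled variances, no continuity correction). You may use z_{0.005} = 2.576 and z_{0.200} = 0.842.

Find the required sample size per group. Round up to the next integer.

n = 114 per group

n = (z_{α/2} + z_β)² · [p₁(1−p₁) + p₂(1−p₂)] / (p₁ − p₂)²
  = (2.576 + 0.842)² · (0.66·0.34 + 0.44·0.56) / (0.22)²
  = (3.418)² · (0.2244 + 0.2464) / 0.0484
  = 11.6827 · 0.4708 / 0.0484
  = 113.64
Round up → n = 114 per group.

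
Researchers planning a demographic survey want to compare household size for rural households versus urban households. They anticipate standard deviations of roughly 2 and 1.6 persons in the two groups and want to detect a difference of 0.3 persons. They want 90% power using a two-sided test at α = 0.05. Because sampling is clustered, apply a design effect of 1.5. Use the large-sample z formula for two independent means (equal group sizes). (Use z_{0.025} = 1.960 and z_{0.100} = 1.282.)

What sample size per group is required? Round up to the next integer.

n = (z_{α/2} + z_β)² · (σ₁² + σ₂²) / δ²
  = (1.960 + 1.282)² · (2² + 1.6² = 6.56) / 0.3²
  = 10.5106 · 6.56 / 0.09
  = 766.10
Design effect: 1.5 × 766.10 = 1149.15.
Round up → n = 1150 per group.

n = 1150 per group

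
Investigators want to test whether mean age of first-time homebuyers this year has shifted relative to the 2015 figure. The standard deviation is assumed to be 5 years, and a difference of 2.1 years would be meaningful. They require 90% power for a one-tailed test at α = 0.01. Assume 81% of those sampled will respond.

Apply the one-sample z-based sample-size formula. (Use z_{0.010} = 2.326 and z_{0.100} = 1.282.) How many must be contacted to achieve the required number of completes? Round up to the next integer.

n = (z_α + z_β)² · σ² / δ²
  = (2.326 + 1.282)² · 5² / 2.1²
  = 13.0177 · 25 / 4.41
  = 73.80
Adjust for 81% response: 73.80 / 0.81 = 91.11.
Round up → n = 92.

n = 92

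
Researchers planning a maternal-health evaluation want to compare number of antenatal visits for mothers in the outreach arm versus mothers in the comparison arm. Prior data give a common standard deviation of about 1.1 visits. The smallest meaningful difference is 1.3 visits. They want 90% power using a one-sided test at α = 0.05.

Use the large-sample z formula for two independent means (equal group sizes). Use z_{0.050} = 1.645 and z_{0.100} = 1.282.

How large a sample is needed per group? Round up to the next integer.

n = (z_α + z_β)² · (σ₁² + σ₂²) / δ²
  = (1.645 + 1.282)² · (2·1.1² = 2.42) / 1.3²
  = 8.5673 · 2.42 / 1.69
  = 12.27
Round up → n = 13 per group.

n = 13 per group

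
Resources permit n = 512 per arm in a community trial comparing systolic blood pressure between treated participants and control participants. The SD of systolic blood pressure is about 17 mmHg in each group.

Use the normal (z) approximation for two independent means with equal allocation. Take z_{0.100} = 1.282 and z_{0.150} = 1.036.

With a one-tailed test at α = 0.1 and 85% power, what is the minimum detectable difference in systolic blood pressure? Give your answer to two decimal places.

Minimum detectable difference ≈ 2.46 mmHg

δ = (z_α + z_β) · √((σ₁²+σ₂²)/n)
  = (1.282 + 1.036) · √(578/512)
  = 2.318 · √1.1289
  = 2.318 · 1.0625
  = 2.4629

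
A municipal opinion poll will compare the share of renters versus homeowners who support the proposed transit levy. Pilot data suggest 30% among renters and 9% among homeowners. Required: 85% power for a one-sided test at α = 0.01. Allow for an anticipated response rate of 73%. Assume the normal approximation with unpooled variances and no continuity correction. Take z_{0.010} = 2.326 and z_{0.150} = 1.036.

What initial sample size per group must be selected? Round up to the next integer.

n = (z_α + z_β)² · [p₁(1−p₁) + p₂(1−p₂)] / (p₁ − p₂)²
  = (2.326 + 1.036)² · (0.30·0.70 + 0.09·0.91) / (0.21)²
  = (3.362)² · (0.2100 + 0.0819) / 0.0441
  = 11.3030 · 0.2919 / 0.0441
  = 74.82
Adjust for 73% response: 74.82 / 0.73 = 102.49.
Round up → n = 103 per group.

n = 103 per group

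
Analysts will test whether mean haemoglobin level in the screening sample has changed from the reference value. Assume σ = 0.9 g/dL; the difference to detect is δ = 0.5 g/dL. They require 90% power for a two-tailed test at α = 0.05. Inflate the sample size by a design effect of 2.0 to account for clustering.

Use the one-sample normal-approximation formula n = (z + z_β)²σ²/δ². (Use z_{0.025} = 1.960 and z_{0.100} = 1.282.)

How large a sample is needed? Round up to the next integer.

n = 69

n = (z_{α/2} + z_β)² · σ² / δ²
  = (1.960 + 1.282)² · 0.9² / 0.5²
  = 10.5106 · 0.81 / 0.25
  = 34.05
Design effect: 2.0 × 34.05 = 68.11.
Round up → n = 69.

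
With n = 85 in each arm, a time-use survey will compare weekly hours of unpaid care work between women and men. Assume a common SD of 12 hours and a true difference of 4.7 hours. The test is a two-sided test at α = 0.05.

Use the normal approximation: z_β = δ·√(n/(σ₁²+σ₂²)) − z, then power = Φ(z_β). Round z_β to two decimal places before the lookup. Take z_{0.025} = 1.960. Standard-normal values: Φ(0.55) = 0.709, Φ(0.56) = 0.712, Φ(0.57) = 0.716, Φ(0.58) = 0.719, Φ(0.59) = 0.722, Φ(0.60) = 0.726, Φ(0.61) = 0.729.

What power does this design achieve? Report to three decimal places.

Power ≈ 0.722

z_β = δ·√(n/(σ₁²+σ₂²)) − z_{α/2}
    = 4.7 · √(85/288) − 1.960
    = 4.7 · 0.54327 − 1.960
    = 2.5534 − 1.960 = 0.5934 → 0.59
Power = Φ(0.59) = 0.722.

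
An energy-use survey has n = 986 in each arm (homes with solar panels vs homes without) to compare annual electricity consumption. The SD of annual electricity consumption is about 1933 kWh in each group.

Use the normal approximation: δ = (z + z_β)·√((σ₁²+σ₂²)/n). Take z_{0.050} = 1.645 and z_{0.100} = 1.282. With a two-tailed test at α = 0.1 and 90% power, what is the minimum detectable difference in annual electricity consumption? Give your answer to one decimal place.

Minimum detectable difference ≈ 254.8 kWh

δ = (z_{α/2} + z_β) · √((σ₁²+σ₂²)/n)
  = (1.645 + 1.282) · √(7472978/986)
  = 2.927 · √7579.1
  = 2.927 · 87.0579
  = 254.8186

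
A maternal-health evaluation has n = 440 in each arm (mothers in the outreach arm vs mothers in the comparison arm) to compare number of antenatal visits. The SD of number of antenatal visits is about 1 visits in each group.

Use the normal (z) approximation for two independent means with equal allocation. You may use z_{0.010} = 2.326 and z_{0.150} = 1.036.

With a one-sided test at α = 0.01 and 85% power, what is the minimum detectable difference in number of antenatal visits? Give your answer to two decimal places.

Minimum detectable difference ≈ 0.23 visits

δ = (z_α + z_β) · √((σ₁²+σ₂²)/n)
  = (2.326 + 1.036) · √(2/440)
  = 3.362 · √0.00455
  = 3.362 · 0.0674
  = 0.2267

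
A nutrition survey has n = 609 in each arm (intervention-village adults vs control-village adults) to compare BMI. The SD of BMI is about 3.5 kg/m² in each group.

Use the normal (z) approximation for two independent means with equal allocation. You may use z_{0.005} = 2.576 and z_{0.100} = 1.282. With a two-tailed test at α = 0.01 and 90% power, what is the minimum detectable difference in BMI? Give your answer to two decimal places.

δ = (z_{α/2} + z_β) · √((σ₁²+σ₂²)/n)
  = (2.576 + 1.282) · √(24.5/609)
  = 3.858 · √0.04023
  = 3.858 · 0.2006
  = 0.7738

Minimum detectable difference ≈ 0.77 kg/m²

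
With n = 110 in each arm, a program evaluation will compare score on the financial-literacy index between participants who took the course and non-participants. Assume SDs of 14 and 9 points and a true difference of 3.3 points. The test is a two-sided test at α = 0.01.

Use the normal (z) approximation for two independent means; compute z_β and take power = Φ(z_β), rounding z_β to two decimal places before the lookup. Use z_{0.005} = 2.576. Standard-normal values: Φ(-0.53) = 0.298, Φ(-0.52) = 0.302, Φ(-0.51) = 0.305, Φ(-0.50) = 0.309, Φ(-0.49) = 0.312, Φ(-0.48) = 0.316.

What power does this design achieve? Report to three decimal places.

Power ≈ 0.309

z_β = δ·√(n/(σ₁²+σ₂²)) − z_{α/2}
    = 3.3 · √(110/277) − 2.576
    = 3.3 · 0.63017 − 2.576
    = 2.0796 − 2.576 = -0.4964 → -0.50
Power = Φ(-0.50) = 0.309.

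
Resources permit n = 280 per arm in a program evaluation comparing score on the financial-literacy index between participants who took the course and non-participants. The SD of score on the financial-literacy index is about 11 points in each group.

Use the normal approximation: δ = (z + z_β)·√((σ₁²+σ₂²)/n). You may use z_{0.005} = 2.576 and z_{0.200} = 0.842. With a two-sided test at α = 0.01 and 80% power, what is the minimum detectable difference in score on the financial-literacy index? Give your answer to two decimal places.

Minimum detectable difference ≈ 3.18 points

δ = (z_{α/2} + z_β) · √((σ₁²+σ₂²)/n)
  = (2.576 + 0.842) · √(242/280)
  = 3.418 · √0.86429
  = 3.418 · 0.9297
  = 3.1776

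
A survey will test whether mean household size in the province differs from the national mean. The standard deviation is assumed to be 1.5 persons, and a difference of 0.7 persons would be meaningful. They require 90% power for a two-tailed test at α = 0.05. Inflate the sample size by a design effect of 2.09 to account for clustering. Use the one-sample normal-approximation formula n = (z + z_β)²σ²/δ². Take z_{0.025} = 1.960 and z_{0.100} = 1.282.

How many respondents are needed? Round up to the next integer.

n = (z_{α/2} + z_β)² · σ² / δ²
  = (1.960 + 1.282)² · 1.5² / 0.7²
  = 10.5106 · 2.25 / 0.49
  = 48.26
Design effect: 2.09 × 48.26 = 100.87.
Round up → n = 101.

n = 101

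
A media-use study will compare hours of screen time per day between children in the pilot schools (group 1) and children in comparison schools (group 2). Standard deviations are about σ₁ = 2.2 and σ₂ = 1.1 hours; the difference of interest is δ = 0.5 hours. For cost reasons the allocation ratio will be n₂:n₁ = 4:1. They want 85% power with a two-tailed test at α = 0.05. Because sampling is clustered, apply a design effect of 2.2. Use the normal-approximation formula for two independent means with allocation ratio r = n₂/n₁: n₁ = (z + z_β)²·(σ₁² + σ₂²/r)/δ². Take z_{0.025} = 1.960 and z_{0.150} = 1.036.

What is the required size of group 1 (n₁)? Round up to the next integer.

n₁ = 407

n₁ = (z_{α/2} + z_β)² · (σ₁² + σ₂²/r) / δ²
   = (1.960 + 1.036)² · (2.2² + 1.1²/4) / 0.5²
   = 8.9760 · (4.84 + 0.3025) / 0.25
   = 8.9760 · 5.1425 / 0.25
   = 184.64
Design effect: 2.2 × 184.64 = 406.20.
Round up → n₁ = 407; n₂ = r·n₁ = 4 × 407 = 1628.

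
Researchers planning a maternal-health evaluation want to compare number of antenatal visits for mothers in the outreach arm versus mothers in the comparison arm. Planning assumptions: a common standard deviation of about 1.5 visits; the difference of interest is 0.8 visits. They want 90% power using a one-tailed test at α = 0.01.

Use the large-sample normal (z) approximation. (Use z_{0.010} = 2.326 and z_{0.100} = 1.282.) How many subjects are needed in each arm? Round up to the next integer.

n = 92 per group

n = (z_α + z_β)² · (σ₁² + σ₂²) / δ²
  = (2.326 + 1.282)² · (2·1.5² = 4.5) / 0.8²
  = 13.0177 · 4.5 / 0.64
  = 91.53
Round up → n = 92 per group.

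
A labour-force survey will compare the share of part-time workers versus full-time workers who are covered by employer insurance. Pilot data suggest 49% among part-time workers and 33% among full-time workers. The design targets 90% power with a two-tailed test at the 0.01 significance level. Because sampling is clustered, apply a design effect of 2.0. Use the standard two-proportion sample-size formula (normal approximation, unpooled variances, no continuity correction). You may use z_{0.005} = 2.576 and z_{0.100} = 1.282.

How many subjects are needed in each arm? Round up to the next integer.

n = (z_{α/2} + z_β)² · [p₁(1−p₁) + p₂(1−p₂)] / (p₁ − p₂)²
  = (2.576 + 1.282)² · (0.49·0.51 + 0.33·0.67) / (0.16)²
  = (3.858)² · (0.2499 + 0.2211) / 0.0256
  = 14.8842 · 0.4710 / 0.0256
  = 273.85
Design effect: 2.0 × 273.85 = 547.69.
Round up → n = 548 per group.

n = 548 per group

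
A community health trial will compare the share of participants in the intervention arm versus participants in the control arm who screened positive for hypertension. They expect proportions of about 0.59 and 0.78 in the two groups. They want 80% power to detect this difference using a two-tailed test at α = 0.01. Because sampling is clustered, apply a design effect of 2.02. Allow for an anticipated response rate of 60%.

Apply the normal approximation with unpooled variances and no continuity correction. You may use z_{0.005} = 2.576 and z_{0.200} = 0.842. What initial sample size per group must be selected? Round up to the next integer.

n = (z_{α/2} + z_β)² · [p₁(1−p₁) + p₂(1−p₂)] / (p₁ − p₂)²
  = (2.576 + 0.842)² · (0.59·0.41 + 0.78·0.22) / (-0.19)²
  = (3.418)² · (0.2419 + 0.1716) / 0.0361
  = 11.6827 · 0.4135 / 0.0361
  = 133.82
Design effect: 2.02 × 133.82 = 270.31.
Adjust for 60% response: 270.31 / 0.60 = 450.52.
Round up → n = 451 per group.

n = 451 per group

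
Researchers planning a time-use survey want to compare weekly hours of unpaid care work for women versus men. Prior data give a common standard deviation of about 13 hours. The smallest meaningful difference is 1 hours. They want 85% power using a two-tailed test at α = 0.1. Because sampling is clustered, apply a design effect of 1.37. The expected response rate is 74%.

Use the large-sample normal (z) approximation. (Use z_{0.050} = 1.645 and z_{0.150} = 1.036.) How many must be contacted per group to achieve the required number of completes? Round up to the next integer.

n = (z_{α/2} + z_β)² · (σ₁² + σ₂²) / δ²
  = (1.645 + 1.036)² · (2·13² = 338) / 1²
  = 7.1878 · 338 / 1
  = 2429.46
Design effect: 1.37 × 2429.46 = 3328.36.
Adjust for 74% response: 3328.36 / 0.74 = 4497.79.
Round up → n = 4498 per group.

n = 4498 per group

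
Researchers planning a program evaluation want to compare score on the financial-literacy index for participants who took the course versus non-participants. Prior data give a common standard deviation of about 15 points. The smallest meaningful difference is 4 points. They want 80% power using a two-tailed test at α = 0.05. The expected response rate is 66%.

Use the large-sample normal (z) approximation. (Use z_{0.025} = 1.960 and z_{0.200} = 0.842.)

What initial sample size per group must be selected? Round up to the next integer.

n = 335 per group

n = (z_{α/2} + z_β)² · (σ₁² + σ₂²) / δ²
  = (1.960 + 0.842)² · (2·15² = 450) / 4²
  = 7.8512 · 450 / 16
  = 220.82
Adjust for 66% response: 220.82 / 0.66 = 334.57.
Round up → n = 335 per group.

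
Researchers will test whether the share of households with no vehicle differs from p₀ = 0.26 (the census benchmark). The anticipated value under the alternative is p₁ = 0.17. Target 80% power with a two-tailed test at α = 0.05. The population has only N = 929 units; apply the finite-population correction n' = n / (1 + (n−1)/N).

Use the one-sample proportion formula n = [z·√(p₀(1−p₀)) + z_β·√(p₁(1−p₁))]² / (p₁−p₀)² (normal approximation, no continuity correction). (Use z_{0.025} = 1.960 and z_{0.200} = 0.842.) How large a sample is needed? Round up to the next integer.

n = 145

n = [z_{α/2}·√(p₀q₀) + z_β·√(p₁q₁)]² / (p₁ − p₀)²
  = [1.960·√(0.26·0.74) + 0.842·√(0.17·0.83)]² / (-0.09)²
  = [1.960·0.4386 + 0.842·0.3756]² / 0.0081
  = [1.1760]² / 0.0081
  = 170.74
Finite-population correction (N = 929): 170.74 / (1 + (170.74 − 1)/929) = 144.36.
Round up → n = 145.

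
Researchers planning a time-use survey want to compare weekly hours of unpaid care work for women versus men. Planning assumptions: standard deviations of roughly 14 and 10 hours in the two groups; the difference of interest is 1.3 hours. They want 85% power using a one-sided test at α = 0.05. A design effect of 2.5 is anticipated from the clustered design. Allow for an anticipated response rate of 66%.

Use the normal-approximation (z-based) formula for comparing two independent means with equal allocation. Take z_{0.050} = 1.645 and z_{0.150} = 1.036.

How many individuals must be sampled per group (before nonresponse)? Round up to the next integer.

n = (z_α + z_β)² · (σ₁² + σ₂²) / δ²
  = (1.645 + 1.036)² · (14² + 10² = 296) / 1.3²
  = 7.1878 · 296 / 1.69
  = 1258.92
Design effect: 2.5 × 1258.92 = 3147.30.
Adjust for 66% response: 3147.30 / 0.66 = 4768.64.
Round up → n = 4769 per group.

n = 4769 per group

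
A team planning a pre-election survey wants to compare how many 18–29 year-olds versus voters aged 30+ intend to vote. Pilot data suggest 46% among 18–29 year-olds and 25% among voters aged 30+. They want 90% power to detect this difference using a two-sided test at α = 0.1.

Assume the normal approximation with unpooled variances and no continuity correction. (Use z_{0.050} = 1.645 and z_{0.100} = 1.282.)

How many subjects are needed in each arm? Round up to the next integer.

n = 85 per group

n = (z_{α/2} + z_β)² · [p₁(1−p₁) + p₂(1−p₂)] / (p₁ − p₂)²
  = (1.645 + 1.282)² · (0.46·0.54 + 0.25·0.75) / (0.21)²
  = (2.927)² · (0.2484 + 0.1875) / 0.0441
  = 8.5673 · 0.4359 / 0.0441
  = 84.68
Round up → n = 85 per group.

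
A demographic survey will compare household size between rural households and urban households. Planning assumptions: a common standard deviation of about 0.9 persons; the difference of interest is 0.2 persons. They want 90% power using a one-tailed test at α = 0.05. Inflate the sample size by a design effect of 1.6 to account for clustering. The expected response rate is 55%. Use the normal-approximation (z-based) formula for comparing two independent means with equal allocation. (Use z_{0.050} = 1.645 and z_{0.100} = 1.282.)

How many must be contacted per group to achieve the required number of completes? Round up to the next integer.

n = (z_α + z_β)² · (σ₁² + σ₂²) / δ²
  = (1.645 + 1.282)² · (2·0.9² = 1.62) / 0.2²
  = 8.5673 · 1.62 / 0.04
  = 346.98
Design effect: 1.6 × 346.98 = 555.16.
Adjust for 55% response: 555.16 / 0.55 = 1009.39.
Round up → n = 1010 per group.

n = 1010 per group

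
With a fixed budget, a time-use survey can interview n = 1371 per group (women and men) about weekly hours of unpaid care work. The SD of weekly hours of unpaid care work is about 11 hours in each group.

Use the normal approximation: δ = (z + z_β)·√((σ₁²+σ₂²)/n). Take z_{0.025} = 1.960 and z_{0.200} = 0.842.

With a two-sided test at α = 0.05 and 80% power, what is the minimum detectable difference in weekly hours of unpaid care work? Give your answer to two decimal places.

δ = (z_{α/2} + z_β) · √((σ₁²+σ₂²)/n)
  = (1.960 + 0.842) · √(242/1371)
  = 2.802 · √0.17651
  = 2.802 · 0.4201
  = 1.1772

Minimum detectable difference ≈ 1.18 hours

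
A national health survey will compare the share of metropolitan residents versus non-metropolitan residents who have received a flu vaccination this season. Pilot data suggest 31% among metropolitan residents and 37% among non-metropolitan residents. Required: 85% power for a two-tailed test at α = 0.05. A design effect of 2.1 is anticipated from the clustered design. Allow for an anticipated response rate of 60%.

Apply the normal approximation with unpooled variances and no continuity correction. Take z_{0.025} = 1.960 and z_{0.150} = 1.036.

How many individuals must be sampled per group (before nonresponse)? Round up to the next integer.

n = (z_{α/2} + z_β)² · [p₁(1−p₁) + p₂(1−p₂)] / (p₁ − p₂)²
  = (1.960 + 1.036)² · (0.31·0.69 + 0.37·0.63) / (-0.06)²
  = (2.996)² · (0.2139 + 0.2331) / 0.0036
  = 8.9760 · 0.4470 / 0.0036
  = 1114.52
Design effect: 2.1 × 1114.52 = 2340.50.
Adjust for 60% response: 2340.50 / 0.60 = 3900.83.
Round up → n = 3901 per group.

n = 3901 per group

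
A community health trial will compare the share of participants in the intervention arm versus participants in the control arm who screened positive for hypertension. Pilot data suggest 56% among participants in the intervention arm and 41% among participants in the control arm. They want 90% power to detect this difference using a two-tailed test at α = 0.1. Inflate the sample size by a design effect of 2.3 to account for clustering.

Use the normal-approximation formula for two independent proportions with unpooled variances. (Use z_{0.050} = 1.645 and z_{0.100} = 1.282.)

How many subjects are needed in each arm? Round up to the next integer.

n = (z_{α/2} + z_β)² · [p₁(1−p₁) + p₂(1−p₂)] / (p₁ − p₂)²
  = (1.645 + 1.282)² · (0.56·0.44 + 0.41·0.59) / (0.15)²
  = (2.927)² · (0.2464 + 0.2419) / 0.0225
  = 8.5673 · 0.4883 / 0.0225
  = 185.93
Design effect: 2.3 × 185.93 = 427.64.
Round up → n = 428 per group.

n = 428 per group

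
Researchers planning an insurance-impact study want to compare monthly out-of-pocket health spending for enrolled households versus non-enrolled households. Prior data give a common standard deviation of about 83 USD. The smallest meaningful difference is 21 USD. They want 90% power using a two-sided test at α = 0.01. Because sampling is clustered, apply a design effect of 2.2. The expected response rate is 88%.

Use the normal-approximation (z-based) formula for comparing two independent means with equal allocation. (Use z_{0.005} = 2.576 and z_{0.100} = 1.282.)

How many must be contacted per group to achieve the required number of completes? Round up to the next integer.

n = 1163 per group

n = (z_{α/2} + z_β)² · (σ₁² + σ₂²) / δ²
  = (2.576 + 1.282)² · (2·83² = 13778) / 21²
  = 14.8842 · 13778 / 441
  = 465.02
Design effect: 2.2 × 465.02 = 1023.04.
Adjust for 88% response: 1023.04 / 0.88 = 1162.55.
Round up → n = 1163 per group.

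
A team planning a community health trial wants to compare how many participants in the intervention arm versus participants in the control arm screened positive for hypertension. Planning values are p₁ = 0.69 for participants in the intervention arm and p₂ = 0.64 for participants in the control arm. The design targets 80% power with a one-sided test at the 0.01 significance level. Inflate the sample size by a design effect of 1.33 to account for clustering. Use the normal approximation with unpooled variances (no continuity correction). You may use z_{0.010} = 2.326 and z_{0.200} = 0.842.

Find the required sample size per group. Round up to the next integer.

n = 2373 per group

n = (z_α + z_β)² · [p₁(1−p₁) + p₂(1−p₂)] / (p₁ − p₂)²
  = (2.326 + 0.842)² · (0.69·0.31 + 0.64·0.36) / (0.05)²
  = (3.168)² · (0.2139 + 0.2304) / 0.0025
  = 10.0362 · 0.4443 / 0.0025
  = 1783.64
Design effect: 1.33 × 1783.64 = 2372.24.
Round up → n = 2373 per group.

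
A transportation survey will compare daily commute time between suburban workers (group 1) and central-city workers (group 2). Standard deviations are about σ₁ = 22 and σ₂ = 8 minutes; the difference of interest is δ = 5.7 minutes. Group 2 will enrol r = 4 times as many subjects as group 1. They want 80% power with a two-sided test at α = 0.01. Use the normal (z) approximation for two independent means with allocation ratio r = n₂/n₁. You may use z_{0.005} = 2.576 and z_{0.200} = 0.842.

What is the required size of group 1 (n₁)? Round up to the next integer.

n₁ = 180

n₁ = (z_{α/2} + z_β)² · (σ₁² + σ₂²/r) / δ²
   = (2.576 + 0.842)² · (22² + 8²/4) / 5.7²
   = 11.6827 · (484 + 16) / 32.49
   = 11.6827 · 500 / 32.49
   = 179.79
Round up → n₁ = 180; n₂ = r·n₁ = 4 × 180 = 720.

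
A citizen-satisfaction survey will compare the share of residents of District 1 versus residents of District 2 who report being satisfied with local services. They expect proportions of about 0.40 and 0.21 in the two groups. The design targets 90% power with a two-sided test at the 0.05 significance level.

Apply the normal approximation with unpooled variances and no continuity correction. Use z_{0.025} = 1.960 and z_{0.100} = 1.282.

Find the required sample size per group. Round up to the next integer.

n = 119 per group

n = (z_{α/2} + z_β)² · [p₁(1−p₁) + p₂(1−p₂)] / (p₁ − p₂)²
  = (1.960 + 1.282)² · (0.40·0.60 + 0.21·0.79) / (0.19)²
  = (3.242)² · (0.2400 + 0.1659) / 0.0361
  = 10.5106 · 0.4059 / 0.0361
  = 118.18
Round up → n = 119 per group.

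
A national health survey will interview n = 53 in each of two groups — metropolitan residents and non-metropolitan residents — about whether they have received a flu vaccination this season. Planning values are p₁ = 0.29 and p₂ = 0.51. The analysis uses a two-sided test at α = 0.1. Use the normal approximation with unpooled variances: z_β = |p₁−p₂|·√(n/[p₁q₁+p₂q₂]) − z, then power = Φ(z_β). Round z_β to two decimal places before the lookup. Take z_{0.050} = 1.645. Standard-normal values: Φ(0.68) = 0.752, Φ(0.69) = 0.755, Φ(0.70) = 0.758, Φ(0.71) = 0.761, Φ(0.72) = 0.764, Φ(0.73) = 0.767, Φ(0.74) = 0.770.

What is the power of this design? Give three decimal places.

z_β = |p₁−p₂|·√(n/[p₁q₁+p₂q₂]) − z_{α/2}
    = 0.22 · √(53/0.4558) − 1.645
    = 0.22 · 10.7833 − 1.645
    = 2.3723 − 1.645 = 0.7273 → 0.73
Power = Φ(0.73) = 0.767.

Power ≈ 0.767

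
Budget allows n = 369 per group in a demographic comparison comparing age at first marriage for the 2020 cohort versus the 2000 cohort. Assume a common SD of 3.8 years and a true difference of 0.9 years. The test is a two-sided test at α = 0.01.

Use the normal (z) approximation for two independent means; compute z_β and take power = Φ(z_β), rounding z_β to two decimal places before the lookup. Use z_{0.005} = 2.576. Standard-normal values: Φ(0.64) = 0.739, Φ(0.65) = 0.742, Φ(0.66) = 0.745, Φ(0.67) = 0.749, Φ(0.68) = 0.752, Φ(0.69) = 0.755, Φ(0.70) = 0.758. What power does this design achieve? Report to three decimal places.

z_β = δ·√(n/(σ₁²+σ₂²)) − z_{α/2}
    = 0.9 · √(369/28.88) − 2.576
    = 0.9 · 3.57449 − 2.576
    = 3.2170 − 2.576 = 0.6410 → 0.64
Power = Φ(0.64) = 0.739.

Power ≈ 0.739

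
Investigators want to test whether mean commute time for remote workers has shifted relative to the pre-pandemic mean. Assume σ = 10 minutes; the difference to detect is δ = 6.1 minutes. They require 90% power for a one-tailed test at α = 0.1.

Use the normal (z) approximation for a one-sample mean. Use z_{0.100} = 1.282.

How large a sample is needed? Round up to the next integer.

n = (z_α + z_β)² · σ² / δ²
  = (1.282 + 1.282)² · 10² / 6.1²
  = 6.5741 · 100 / 37.21
  = 17.67
Round up → n = 18.

n = 18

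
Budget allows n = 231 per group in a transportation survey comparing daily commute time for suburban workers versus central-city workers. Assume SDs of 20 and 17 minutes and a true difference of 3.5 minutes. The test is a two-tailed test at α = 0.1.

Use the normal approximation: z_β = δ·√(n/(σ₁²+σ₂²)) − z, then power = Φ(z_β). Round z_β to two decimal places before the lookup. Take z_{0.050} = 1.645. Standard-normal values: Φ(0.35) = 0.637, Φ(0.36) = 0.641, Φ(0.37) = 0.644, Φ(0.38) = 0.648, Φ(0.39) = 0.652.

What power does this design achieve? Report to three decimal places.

Power ≈ 0.648

z_β = δ·√(n/(σ₁²+σ₂²)) − z_{α/2}
    = 3.5 · √(231/689) − 1.645
    = 3.5 · 0.57902 − 1.645
    = 2.0266 − 1.645 = 0.3816 → 0.38
Power = Φ(0.38) = 0.648.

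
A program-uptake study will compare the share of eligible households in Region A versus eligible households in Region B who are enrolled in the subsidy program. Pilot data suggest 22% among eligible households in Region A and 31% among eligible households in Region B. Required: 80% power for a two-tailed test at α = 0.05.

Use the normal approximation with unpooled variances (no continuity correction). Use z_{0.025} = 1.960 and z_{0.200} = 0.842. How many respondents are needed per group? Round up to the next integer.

n = (z_{α/2} + z_β)² · [p₁(1−p₁) + p₂(1−p₂)] / (p₁ − p₂)²
  = (1.960 + 0.842)² · (0.22·0.78 + 0.31·0.69) / (-0.09)²
  = (2.802)² · (0.1716 + 0.2139) / 0.0081
  = 7.8512 · 0.3855 / 0.0081
  = 373.66
Round up → n = 374 per group.

n = 374 per group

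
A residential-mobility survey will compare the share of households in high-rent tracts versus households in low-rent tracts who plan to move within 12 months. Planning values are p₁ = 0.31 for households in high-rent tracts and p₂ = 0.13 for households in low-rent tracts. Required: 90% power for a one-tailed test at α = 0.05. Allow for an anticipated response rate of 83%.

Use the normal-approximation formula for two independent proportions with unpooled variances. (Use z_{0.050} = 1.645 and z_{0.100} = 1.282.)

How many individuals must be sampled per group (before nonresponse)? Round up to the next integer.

n = 105 per group

n = (z_α + z_β)² · [p₁(1−p₁) + p₂(1−p₂)] / (p₁ − p₂)²
  = (1.645 + 1.282)² · (0.31·0.69 + 0.13·0.87) / (0.18)²
  = (2.927)² · (0.2139 + 0.1131) / 0.0324
  = 8.5673 · 0.3270 / 0.0324
  = 86.47
Adjust for 83% response: 86.47 / 0.83 = 104.18.
Round up → n = 105 per group.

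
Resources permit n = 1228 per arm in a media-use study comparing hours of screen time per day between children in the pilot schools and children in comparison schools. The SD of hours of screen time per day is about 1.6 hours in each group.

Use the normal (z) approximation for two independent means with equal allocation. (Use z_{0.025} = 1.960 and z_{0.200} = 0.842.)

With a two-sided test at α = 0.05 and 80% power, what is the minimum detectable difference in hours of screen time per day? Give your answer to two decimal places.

δ = (z_{α/2} + z_β) · √((σ₁²+σ₂²)/n)
  = (1.960 + 0.842) · √(5.12/1228)
  = 2.802 · √0.00417
  = 2.802 · 0.0646
  = 0.1809

Minimum detectable difference ≈ 0.18 hours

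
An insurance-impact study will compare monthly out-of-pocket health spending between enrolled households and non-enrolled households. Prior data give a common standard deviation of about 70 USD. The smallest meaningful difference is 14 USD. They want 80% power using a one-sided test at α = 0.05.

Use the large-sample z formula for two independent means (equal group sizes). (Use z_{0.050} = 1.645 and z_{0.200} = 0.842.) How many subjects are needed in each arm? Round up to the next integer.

n = 310 per group

n = (z_α + z_β)² · (σ₁² + σ₂²) / δ²
  = (1.645 + 0.842)² · (2·70² = 9800) / 14²
  = 6.1852 · 9800 / 196
  = 309.26
Round up → n = 310 per group.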